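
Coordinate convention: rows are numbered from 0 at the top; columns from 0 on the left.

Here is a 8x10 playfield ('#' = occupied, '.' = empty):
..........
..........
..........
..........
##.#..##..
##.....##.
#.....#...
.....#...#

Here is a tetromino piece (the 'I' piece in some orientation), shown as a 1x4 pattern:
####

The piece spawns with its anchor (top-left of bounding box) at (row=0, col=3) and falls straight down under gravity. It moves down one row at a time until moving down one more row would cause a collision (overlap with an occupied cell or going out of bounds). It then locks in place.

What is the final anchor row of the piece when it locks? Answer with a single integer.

Spawn at (row=0, col=3). Try each row:
  row 0: fits
  row 1: fits
  row 2: fits
  row 3: fits
  row 4: blocked -> lock at row 3

Answer: 3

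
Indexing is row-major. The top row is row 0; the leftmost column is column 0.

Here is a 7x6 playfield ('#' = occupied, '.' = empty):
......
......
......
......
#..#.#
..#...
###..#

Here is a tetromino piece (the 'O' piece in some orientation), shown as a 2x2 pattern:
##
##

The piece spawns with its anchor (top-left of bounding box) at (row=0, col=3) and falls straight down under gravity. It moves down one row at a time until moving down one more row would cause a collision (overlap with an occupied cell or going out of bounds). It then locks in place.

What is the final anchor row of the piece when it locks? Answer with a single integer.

Spawn at (row=0, col=3). Try each row:
  row 0: fits
  row 1: fits
  row 2: fits
  row 3: blocked -> lock at row 2

Answer: 2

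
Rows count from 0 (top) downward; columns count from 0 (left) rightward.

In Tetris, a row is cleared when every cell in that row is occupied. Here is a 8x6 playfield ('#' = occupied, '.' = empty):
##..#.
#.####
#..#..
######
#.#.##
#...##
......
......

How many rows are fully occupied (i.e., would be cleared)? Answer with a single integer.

Check each row:
  row 0: 3 empty cells -> not full
  row 1: 1 empty cell -> not full
  row 2: 4 empty cells -> not full
  row 3: 0 empty cells -> FULL (clear)
  row 4: 2 empty cells -> not full
  row 5: 3 empty cells -> not full
  row 6: 6 empty cells -> not full
  row 7: 6 empty cells -> not full
Total rows cleared: 1

Answer: 1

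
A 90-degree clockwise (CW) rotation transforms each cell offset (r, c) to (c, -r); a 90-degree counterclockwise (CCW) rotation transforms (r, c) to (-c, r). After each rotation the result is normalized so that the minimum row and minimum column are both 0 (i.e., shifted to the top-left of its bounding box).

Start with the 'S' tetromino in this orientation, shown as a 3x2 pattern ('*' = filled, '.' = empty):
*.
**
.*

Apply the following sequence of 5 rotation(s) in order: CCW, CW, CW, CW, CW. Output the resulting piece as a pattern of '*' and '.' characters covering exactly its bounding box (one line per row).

Start:
*.
**
.*
After rotation 1 (CCW):
.**
**.
After rotation 2 (CW):
*.
**
.*
After rotation 3 (CW):
.**
**.
After rotation 4 (CW):
*.
**
.*
After rotation 5 (CW):
.**
**.

Answer: .**
**.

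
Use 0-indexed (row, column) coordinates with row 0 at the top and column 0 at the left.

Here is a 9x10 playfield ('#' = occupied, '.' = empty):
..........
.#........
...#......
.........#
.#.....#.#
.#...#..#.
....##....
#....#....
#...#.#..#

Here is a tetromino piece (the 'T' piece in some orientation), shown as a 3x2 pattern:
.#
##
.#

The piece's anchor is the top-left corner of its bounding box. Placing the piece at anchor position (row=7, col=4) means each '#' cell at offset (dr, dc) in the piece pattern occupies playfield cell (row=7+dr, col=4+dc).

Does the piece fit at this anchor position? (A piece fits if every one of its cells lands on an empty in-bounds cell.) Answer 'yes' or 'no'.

Check each piece cell at anchor (7, 4):
  offset (0,1) -> (7,5): occupied ('#') -> FAIL
  offset (1,0) -> (8,4): occupied ('#') -> FAIL
  offset (1,1) -> (8,5): empty -> OK
  offset (2,1) -> (9,5): out of bounds -> FAIL
All cells valid: no

Answer: no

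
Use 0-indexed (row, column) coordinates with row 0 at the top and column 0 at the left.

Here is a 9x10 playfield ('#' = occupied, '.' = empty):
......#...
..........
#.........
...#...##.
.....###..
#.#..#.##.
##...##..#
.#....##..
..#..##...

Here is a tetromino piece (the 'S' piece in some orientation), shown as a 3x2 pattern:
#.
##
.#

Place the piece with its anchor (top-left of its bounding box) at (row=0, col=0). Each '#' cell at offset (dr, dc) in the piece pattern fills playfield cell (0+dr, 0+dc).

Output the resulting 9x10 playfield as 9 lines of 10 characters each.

Fill (0+0,0+0) = (0,0)
Fill (0+1,0+0) = (1,0)
Fill (0+1,0+1) = (1,1)
Fill (0+2,0+1) = (2,1)

Answer: #.....#...
##........
##........
...#...##.
.....###..
#.#..#.##.
##...##..#
.#....##..
..#..##...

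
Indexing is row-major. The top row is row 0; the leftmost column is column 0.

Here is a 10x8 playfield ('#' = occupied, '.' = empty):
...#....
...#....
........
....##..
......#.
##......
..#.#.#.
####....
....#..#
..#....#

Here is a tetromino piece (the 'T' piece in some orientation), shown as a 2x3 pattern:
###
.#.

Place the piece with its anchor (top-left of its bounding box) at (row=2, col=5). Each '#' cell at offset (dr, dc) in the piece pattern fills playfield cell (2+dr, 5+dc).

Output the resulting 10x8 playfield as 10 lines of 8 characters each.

Answer: ...#....
...#....
.....###
....###.
......#.
##......
..#.#.#.
####....
....#..#
..#....#

Derivation:
Fill (2+0,5+0) = (2,5)
Fill (2+0,5+1) = (2,6)
Fill (2+0,5+2) = (2,7)
Fill (2+1,5+1) = (3,6)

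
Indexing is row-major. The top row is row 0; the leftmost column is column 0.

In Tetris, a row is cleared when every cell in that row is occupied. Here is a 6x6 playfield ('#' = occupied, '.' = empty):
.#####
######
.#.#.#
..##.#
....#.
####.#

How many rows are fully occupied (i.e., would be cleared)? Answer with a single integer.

Check each row:
  row 0: 1 empty cell -> not full
  row 1: 0 empty cells -> FULL (clear)
  row 2: 3 empty cells -> not full
  row 3: 3 empty cells -> not full
  row 4: 5 empty cells -> not full
  row 5: 1 empty cell -> not full
Total rows cleared: 1

Answer: 1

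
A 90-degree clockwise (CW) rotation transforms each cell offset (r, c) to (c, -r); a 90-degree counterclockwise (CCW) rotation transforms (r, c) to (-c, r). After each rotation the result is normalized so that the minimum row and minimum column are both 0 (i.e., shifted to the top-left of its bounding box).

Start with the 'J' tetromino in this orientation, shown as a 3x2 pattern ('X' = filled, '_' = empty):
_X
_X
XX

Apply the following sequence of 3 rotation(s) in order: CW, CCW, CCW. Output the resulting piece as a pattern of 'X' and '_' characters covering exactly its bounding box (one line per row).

Answer: XXX
__X

Derivation:
Start:
_X
_X
XX
After rotation 1 (CW):
X__
XXX
After rotation 2 (CCW):
_X
_X
XX
After rotation 3 (CCW):
XXX
__X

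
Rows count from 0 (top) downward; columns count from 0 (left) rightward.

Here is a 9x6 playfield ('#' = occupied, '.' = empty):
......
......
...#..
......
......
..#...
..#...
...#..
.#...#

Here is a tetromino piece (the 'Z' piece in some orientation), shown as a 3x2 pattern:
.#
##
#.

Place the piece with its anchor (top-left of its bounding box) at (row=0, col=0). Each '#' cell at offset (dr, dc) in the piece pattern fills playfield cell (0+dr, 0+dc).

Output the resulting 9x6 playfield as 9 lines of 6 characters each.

Answer: .#....
##....
#..#..
......
......
..#...
..#...
...#..
.#...#

Derivation:
Fill (0+0,0+1) = (0,1)
Fill (0+1,0+0) = (1,0)
Fill (0+1,0+1) = (1,1)
Fill (0+2,0+0) = (2,0)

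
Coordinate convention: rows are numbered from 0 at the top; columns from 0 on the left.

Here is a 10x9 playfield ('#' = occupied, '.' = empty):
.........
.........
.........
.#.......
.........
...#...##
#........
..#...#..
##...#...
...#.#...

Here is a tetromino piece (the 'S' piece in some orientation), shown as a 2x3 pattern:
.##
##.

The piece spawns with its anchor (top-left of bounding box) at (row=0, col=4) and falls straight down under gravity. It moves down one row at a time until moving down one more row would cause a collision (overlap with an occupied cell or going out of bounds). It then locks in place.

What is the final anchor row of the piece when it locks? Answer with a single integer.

Spawn at (row=0, col=4). Try each row:
  row 0: fits
  row 1: fits
  row 2: fits
  row 3: fits
  row 4: fits
  row 5: fits
  row 6: fits
  row 7: blocked -> lock at row 6

Answer: 6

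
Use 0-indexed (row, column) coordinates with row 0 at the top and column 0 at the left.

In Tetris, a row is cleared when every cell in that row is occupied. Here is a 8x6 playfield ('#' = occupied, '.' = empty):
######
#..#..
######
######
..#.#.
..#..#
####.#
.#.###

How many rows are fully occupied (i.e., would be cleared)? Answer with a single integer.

Check each row:
  row 0: 0 empty cells -> FULL (clear)
  row 1: 4 empty cells -> not full
  row 2: 0 empty cells -> FULL (clear)
  row 3: 0 empty cells -> FULL (clear)
  row 4: 4 empty cells -> not full
  row 5: 4 empty cells -> not full
  row 6: 1 empty cell -> not full
  row 7: 2 empty cells -> not full
Total rows cleared: 3

Answer: 3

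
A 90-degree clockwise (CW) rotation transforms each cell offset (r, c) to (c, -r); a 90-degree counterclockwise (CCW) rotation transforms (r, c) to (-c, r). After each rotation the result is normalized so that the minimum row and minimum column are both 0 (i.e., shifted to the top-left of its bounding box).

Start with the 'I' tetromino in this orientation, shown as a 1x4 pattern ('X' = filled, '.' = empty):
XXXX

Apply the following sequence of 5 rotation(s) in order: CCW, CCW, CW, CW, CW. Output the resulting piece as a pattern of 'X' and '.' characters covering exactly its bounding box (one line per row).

Start:
XXXX
After rotation 1 (CCW):
X
X
X
X
After rotation 2 (CCW):
XXXX
After rotation 3 (CW):
X
X
X
X
After rotation 4 (CW):
XXXX
After rotation 5 (CW):
X
X
X
X

Answer: X
X
X
X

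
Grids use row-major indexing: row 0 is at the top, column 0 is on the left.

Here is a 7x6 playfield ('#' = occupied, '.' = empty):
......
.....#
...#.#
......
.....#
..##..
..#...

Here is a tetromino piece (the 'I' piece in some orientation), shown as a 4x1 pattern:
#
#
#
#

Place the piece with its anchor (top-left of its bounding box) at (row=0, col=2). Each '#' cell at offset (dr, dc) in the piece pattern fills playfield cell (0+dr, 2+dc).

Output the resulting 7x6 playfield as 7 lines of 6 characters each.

Answer: ..#...
..#..#
..##.#
..#...
.....#
..##..
..#...

Derivation:
Fill (0+0,2+0) = (0,2)
Fill (0+1,2+0) = (1,2)
Fill (0+2,2+0) = (2,2)
Fill (0+3,2+0) = (3,2)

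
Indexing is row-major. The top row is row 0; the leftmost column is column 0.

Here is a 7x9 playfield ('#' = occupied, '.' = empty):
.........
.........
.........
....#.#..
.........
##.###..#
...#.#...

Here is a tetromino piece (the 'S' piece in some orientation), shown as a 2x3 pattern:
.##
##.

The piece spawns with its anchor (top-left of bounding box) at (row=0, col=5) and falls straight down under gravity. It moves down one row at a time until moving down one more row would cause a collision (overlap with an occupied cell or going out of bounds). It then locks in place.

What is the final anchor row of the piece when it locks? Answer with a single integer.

Answer: 1

Derivation:
Spawn at (row=0, col=5). Try each row:
  row 0: fits
  row 1: fits
  row 2: blocked -> lock at row 1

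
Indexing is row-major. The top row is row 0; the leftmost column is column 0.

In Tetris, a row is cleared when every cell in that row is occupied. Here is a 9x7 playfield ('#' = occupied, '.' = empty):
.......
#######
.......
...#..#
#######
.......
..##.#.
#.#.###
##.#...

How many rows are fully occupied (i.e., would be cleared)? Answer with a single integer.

Check each row:
  row 0: 7 empty cells -> not full
  row 1: 0 empty cells -> FULL (clear)
  row 2: 7 empty cells -> not full
  row 3: 5 empty cells -> not full
  row 4: 0 empty cells -> FULL (clear)
  row 5: 7 empty cells -> not full
  row 6: 4 empty cells -> not full
  row 7: 2 empty cells -> not full
  row 8: 4 empty cells -> not full
Total rows cleared: 2

Answer: 2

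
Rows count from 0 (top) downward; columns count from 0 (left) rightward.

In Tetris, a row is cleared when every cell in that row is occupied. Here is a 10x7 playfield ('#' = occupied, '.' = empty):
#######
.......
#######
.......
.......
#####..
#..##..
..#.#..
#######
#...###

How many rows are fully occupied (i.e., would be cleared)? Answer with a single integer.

Answer: 3

Derivation:
Check each row:
  row 0: 0 empty cells -> FULL (clear)
  row 1: 7 empty cells -> not full
  row 2: 0 empty cells -> FULL (clear)
  row 3: 7 empty cells -> not full
  row 4: 7 empty cells -> not full
  row 5: 2 empty cells -> not full
  row 6: 4 empty cells -> not full
  row 7: 5 empty cells -> not full
  row 8: 0 empty cells -> FULL (clear)
  row 9: 3 empty cells -> not full
Total rows cleared: 3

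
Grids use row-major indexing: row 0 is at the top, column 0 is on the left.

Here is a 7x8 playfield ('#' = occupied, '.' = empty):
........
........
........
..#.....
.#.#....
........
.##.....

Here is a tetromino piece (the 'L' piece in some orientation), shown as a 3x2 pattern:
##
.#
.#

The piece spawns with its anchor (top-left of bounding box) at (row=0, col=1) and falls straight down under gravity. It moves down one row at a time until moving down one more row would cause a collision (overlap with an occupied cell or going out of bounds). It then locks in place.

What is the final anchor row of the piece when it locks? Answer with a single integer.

Answer: 0

Derivation:
Spawn at (row=0, col=1). Try each row:
  row 0: fits
  row 1: blocked -> lock at row 0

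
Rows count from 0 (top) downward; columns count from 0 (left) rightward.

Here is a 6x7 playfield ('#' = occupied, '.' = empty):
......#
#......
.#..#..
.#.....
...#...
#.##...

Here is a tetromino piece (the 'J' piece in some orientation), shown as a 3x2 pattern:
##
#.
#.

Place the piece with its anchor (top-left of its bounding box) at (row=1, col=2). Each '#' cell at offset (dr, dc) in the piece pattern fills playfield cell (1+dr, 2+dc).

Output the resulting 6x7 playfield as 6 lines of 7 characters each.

Fill (1+0,2+0) = (1,2)
Fill (1+0,2+1) = (1,3)
Fill (1+1,2+0) = (2,2)
Fill (1+2,2+0) = (3,2)

Answer: ......#
#.##...
.##.#..
.##....
...#...
#.##...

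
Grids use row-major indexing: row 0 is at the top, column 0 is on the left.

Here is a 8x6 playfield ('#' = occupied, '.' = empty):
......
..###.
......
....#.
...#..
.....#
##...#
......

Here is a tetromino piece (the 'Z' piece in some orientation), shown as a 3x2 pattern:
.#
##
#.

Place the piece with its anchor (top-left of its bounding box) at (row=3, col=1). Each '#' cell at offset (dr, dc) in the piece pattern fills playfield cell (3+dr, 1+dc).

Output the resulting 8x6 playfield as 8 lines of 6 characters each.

Fill (3+0,1+1) = (3,2)
Fill (3+1,1+0) = (4,1)
Fill (3+1,1+1) = (4,2)
Fill (3+2,1+0) = (5,1)

Answer: ......
..###.
......
..#.#.
.###..
.#...#
##...#
......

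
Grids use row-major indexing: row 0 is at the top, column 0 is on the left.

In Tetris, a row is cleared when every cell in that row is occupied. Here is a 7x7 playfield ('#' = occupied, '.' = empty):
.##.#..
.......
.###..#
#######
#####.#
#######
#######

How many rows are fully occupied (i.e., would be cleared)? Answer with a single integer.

Answer: 3

Derivation:
Check each row:
  row 0: 4 empty cells -> not full
  row 1: 7 empty cells -> not full
  row 2: 3 empty cells -> not full
  row 3: 0 empty cells -> FULL (clear)
  row 4: 1 empty cell -> not full
  row 5: 0 empty cells -> FULL (clear)
  row 6: 0 empty cells -> FULL (clear)
Total rows cleared: 3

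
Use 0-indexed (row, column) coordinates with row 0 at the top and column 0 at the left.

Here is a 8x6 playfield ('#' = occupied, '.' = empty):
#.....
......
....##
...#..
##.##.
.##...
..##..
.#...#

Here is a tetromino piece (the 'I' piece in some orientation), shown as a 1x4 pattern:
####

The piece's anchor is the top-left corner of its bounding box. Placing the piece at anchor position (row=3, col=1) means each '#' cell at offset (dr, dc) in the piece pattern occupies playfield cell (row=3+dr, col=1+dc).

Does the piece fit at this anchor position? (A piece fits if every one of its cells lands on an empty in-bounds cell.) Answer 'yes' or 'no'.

Answer: no

Derivation:
Check each piece cell at anchor (3, 1):
  offset (0,0) -> (3,1): empty -> OK
  offset (0,1) -> (3,2): empty -> OK
  offset (0,2) -> (3,3): occupied ('#') -> FAIL
  offset (0,3) -> (3,4): empty -> OK
All cells valid: no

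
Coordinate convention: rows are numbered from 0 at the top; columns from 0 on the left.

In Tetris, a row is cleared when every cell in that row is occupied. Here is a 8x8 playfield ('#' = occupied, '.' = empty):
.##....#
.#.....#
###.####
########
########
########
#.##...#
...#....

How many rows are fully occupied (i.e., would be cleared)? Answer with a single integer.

Check each row:
  row 0: 5 empty cells -> not full
  row 1: 6 empty cells -> not full
  row 2: 1 empty cell -> not full
  row 3: 0 empty cells -> FULL (clear)
  row 4: 0 empty cells -> FULL (clear)
  row 5: 0 empty cells -> FULL (clear)
  row 6: 4 empty cells -> not full
  row 7: 7 empty cells -> not full
Total rows cleared: 3

Answer: 3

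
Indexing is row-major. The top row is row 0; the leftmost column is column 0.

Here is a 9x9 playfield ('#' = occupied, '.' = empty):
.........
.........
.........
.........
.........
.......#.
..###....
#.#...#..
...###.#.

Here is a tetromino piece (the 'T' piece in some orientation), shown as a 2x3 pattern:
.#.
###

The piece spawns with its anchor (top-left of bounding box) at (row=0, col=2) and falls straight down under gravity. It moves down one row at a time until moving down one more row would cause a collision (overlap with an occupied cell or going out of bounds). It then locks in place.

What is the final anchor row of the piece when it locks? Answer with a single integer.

Answer: 4

Derivation:
Spawn at (row=0, col=2). Try each row:
  row 0: fits
  row 1: fits
  row 2: fits
  row 3: fits
  row 4: fits
  row 5: blocked -> lock at row 4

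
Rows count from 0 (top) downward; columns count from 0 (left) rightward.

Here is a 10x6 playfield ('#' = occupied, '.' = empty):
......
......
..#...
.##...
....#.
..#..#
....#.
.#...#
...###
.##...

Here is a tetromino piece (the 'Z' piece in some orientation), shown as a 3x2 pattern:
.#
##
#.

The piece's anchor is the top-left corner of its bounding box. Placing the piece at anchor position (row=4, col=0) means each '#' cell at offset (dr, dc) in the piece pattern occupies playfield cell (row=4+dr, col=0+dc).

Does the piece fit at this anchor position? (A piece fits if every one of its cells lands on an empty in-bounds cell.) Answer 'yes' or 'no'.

Check each piece cell at anchor (4, 0):
  offset (0,1) -> (4,1): empty -> OK
  offset (1,0) -> (5,0): empty -> OK
  offset (1,1) -> (5,1): empty -> OK
  offset (2,0) -> (6,0): empty -> OK
All cells valid: yes

Answer: yes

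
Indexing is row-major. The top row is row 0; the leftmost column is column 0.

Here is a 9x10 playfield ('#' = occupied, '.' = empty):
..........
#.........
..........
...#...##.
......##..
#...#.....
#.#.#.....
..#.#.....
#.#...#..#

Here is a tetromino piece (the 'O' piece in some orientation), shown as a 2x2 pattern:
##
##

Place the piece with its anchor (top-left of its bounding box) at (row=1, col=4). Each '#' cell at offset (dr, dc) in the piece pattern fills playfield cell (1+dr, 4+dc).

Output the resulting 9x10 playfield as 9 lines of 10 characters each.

Answer: ..........
#...##....
....##....
...#...##.
......##..
#...#.....
#.#.#.....
..#.#.....
#.#...#..#

Derivation:
Fill (1+0,4+0) = (1,4)
Fill (1+0,4+1) = (1,5)
Fill (1+1,4+0) = (2,4)
Fill (1+1,4+1) = (2,5)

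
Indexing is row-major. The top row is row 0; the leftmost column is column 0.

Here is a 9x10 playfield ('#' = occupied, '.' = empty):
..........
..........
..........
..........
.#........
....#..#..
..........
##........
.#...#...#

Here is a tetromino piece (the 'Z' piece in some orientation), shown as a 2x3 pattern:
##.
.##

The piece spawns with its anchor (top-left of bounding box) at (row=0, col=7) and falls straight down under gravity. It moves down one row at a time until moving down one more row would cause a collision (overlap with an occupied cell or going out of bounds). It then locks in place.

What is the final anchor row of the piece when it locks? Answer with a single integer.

Answer: 4

Derivation:
Spawn at (row=0, col=7). Try each row:
  row 0: fits
  row 1: fits
  row 2: fits
  row 3: fits
  row 4: fits
  row 5: blocked -> lock at row 4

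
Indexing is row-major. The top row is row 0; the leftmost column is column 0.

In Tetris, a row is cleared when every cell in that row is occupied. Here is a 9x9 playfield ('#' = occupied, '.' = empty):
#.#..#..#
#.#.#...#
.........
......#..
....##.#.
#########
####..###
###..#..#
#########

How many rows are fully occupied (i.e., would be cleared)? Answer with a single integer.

Answer: 2

Derivation:
Check each row:
  row 0: 5 empty cells -> not full
  row 1: 5 empty cells -> not full
  row 2: 9 empty cells -> not full
  row 3: 8 empty cells -> not full
  row 4: 6 empty cells -> not full
  row 5: 0 empty cells -> FULL (clear)
  row 6: 2 empty cells -> not full
  row 7: 4 empty cells -> not full
  row 8: 0 empty cells -> FULL (clear)
Total rows cleared: 2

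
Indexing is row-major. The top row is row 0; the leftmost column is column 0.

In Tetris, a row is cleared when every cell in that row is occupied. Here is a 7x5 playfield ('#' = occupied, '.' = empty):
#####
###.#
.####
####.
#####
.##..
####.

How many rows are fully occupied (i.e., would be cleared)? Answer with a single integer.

Answer: 2

Derivation:
Check each row:
  row 0: 0 empty cells -> FULL (clear)
  row 1: 1 empty cell -> not full
  row 2: 1 empty cell -> not full
  row 3: 1 empty cell -> not full
  row 4: 0 empty cells -> FULL (clear)
  row 5: 3 empty cells -> not full
  row 6: 1 empty cell -> not full
Total rows cleared: 2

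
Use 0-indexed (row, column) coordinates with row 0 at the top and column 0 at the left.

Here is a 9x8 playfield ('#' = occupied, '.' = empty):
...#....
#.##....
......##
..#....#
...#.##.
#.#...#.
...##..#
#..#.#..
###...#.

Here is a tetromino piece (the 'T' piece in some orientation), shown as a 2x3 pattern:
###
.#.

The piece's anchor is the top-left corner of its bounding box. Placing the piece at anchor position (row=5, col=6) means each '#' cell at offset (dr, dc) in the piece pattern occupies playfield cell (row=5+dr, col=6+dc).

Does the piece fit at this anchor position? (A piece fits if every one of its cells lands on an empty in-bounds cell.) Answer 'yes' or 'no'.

Check each piece cell at anchor (5, 6):
  offset (0,0) -> (5,6): occupied ('#') -> FAIL
  offset (0,1) -> (5,7): empty -> OK
  offset (0,2) -> (5,8): out of bounds -> FAIL
  offset (1,1) -> (6,7): occupied ('#') -> FAIL
All cells valid: no

Answer: no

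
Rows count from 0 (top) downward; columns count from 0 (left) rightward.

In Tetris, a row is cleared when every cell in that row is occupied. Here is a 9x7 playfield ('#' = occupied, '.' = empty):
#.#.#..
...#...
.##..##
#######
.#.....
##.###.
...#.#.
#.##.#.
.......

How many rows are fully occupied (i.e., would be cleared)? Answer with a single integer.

Check each row:
  row 0: 4 empty cells -> not full
  row 1: 6 empty cells -> not full
  row 2: 3 empty cells -> not full
  row 3: 0 empty cells -> FULL (clear)
  row 4: 6 empty cells -> not full
  row 5: 2 empty cells -> not full
  row 6: 5 empty cells -> not full
  row 7: 3 empty cells -> not full
  row 8: 7 empty cells -> not full
Total rows cleared: 1

Answer: 1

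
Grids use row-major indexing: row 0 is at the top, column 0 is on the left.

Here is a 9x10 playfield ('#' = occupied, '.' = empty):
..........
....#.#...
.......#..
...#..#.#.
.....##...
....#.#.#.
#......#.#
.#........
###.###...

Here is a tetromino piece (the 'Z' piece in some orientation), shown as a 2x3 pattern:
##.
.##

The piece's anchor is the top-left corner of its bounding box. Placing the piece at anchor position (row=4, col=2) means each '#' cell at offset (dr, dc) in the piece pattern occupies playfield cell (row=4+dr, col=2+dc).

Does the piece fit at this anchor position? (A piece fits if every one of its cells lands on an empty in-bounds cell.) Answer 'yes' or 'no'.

Check each piece cell at anchor (4, 2):
  offset (0,0) -> (4,2): empty -> OK
  offset (0,1) -> (4,3): empty -> OK
  offset (1,1) -> (5,3): empty -> OK
  offset (1,2) -> (5,4): occupied ('#') -> FAIL
All cells valid: no

Answer: no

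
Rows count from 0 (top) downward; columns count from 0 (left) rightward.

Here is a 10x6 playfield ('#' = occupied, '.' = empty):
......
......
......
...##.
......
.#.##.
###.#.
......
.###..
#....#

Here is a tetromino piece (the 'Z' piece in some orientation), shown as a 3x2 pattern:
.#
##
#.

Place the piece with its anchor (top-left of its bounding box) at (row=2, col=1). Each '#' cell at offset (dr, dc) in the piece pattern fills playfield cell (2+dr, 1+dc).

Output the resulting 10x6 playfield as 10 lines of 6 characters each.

Fill (2+0,1+1) = (2,2)
Fill (2+1,1+0) = (3,1)
Fill (2+1,1+1) = (3,2)
Fill (2+2,1+0) = (4,1)

Answer: ......
......
..#...
.####.
.#....
.#.##.
###.#.
......
.###..
#....#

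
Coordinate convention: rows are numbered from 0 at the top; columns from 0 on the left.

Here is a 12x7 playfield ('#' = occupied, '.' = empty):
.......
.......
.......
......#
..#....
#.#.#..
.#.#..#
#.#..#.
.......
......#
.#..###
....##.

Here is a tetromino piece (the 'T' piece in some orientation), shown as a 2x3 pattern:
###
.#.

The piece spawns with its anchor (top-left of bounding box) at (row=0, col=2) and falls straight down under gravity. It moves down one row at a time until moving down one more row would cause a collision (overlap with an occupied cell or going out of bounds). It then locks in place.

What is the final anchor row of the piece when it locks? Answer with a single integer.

Spawn at (row=0, col=2). Try each row:
  row 0: fits
  row 1: fits
  row 2: fits
  row 3: fits
  row 4: blocked -> lock at row 3

Answer: 3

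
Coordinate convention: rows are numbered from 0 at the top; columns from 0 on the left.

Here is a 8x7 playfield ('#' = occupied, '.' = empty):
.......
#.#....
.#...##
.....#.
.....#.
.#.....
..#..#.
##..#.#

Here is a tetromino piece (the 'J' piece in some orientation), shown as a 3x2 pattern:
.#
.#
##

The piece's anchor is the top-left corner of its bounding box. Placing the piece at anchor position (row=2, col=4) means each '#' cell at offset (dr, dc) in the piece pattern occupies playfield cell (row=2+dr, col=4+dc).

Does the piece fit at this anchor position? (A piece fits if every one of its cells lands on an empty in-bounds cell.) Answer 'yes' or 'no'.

Answer: no

Derivation:
Check each piece cell at anchor (2, 4):
  offset (0,1) -> (2,5): occupied ('#') -> FAIL
  offset (1,1) -> (3,5): occupied ('#') -> FAIL
  offset (2,0) -> (4,4): empty -> OK
  offset (2,1) -> (4,5): occupied ('#') -> FAIL
All cells valid: no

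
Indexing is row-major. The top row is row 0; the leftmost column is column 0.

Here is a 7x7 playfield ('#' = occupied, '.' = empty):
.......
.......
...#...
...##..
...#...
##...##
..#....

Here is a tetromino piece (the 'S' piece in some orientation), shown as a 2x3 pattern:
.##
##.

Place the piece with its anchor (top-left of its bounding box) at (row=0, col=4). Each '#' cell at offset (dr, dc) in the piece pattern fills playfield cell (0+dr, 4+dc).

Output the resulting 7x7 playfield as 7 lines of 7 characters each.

Fill (0+0,4+1) = (0,5)
Fill (0+0,4+2) = (0,6)
Fill (0+1,4+0) = (1,4)
Fill (0+1,4+1) = (1,5)

Answer: .....##
....##.
...#...
...##..
...#...
##...##
..#....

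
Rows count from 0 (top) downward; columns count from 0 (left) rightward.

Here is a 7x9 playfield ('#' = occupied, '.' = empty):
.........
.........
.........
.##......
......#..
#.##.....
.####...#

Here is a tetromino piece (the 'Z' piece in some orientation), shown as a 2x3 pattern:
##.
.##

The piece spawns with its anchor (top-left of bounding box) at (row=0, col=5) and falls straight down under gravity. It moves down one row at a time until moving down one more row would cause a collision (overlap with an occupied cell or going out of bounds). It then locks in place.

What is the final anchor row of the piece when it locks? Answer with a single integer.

Answer: 2

Derivation:
Spawn at (row=0, col=5). Try each row:
  row 0: fits
  row 1: fits
  row 2: fits
  row 3: blocked -> lock at row 2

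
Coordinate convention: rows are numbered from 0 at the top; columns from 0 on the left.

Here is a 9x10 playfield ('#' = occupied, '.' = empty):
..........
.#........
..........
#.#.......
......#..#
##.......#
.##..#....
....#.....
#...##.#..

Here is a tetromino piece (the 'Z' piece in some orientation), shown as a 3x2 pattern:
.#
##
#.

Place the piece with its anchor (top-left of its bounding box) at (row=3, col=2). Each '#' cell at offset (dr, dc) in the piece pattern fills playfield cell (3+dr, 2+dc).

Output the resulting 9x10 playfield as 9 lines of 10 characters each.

Fill (3+0,2+1) = (3,3)
Fill (3+1,2+0) = (4,2)
Fill (3+1,2+1) = (4,3)
Fill (3+2,2+0) = (5,2)

Answer: ..........
.#........
..........
#.##......
..##..#..#
###......#
.##..#....
....#.....
#...##.#..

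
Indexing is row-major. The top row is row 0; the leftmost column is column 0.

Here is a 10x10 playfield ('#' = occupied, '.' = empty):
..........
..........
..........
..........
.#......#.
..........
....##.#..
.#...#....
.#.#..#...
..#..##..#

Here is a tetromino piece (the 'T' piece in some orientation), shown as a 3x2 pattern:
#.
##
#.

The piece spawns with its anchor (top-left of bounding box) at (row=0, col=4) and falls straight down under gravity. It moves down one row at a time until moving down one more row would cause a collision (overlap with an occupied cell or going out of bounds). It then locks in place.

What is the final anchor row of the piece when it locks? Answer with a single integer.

Answer: 3

Derivation:
Spawn at (row=0, col=4). Try each row:
  row 0: fits
  row 1: fits
  row 2: fits
  row 3: fits
  row 4: blocked -> lock at row 3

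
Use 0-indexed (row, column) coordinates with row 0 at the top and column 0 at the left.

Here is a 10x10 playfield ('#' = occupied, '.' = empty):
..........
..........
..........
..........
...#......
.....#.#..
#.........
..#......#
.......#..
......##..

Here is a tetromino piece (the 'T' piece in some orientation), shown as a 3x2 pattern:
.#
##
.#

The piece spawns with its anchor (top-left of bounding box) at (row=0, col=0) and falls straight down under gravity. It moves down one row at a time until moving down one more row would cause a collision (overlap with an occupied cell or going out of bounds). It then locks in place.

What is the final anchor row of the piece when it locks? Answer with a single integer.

Spawn at (row=0, col=0). Try each row:
  row 0: fits
  row 1: fits
  row 2: fits
  row 3: fits
  row 4: fits
  row 5: blocked -> lock at row 4

Answer: 4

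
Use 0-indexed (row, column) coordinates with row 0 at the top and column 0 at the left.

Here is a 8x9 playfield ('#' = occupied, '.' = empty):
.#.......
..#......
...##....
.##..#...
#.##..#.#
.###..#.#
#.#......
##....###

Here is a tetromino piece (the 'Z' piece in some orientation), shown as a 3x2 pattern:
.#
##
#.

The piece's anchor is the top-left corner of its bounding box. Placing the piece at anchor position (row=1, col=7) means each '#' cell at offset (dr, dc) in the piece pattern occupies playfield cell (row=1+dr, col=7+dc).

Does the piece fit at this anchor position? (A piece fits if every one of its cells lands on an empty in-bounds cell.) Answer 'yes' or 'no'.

Answer: yes

Derivation:
Check each piece cell at anchor (1, 7):
  offset (0,1) -> (1,8): empty -> OK
  offset (1,0) -> (2,7): empty -> OK
  offset (1,1) -> (2,8): empty -> OK
  offset (2,0) -> (3,7): empty -> OK
All cells valid: yes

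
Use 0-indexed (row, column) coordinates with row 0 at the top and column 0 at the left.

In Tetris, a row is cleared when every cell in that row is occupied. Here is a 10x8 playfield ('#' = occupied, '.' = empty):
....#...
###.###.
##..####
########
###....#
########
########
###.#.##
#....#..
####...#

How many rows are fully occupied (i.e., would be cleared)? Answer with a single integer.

Check each row:
  row 0: 7 empty cells -> not full
  row 1: 2 empty cells -> not full
  row 2: 2 empty cells -> not full
  row 3: 0 empty cells -> FULL (clear)
  row 4: 4 empty cells -> not full
  row 5: 0 empty cells -> FULL (clear)
  row 6: 0 empty cells -> FULL (clear)
  row 7: 2 empty cells -> not full
  row 8: 6 empty cells -> not full
  row 9: 3 empty cells -> not full
Total rows cleared: 3

Answer: 3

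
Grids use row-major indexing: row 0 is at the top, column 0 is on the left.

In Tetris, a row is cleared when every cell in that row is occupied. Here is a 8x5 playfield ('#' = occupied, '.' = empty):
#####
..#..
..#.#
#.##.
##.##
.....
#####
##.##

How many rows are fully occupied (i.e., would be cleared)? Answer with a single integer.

Answer: 2

Derivation:
Check each row:
  row 0: 0 empty cells -> FULL (clear)
  row 1: 4 empty cells -> not full
  row 2: 3 empty cells -> not full
  row 3: 2 empty cells -> not full
  row 4: 1 empty cell -> not full
  row 5: 5 empty cells -> not full
  row 6: 0 empty cells -> FULL (clear)
  row 7: 1 empty cell -> not full
Total rows cleared: 2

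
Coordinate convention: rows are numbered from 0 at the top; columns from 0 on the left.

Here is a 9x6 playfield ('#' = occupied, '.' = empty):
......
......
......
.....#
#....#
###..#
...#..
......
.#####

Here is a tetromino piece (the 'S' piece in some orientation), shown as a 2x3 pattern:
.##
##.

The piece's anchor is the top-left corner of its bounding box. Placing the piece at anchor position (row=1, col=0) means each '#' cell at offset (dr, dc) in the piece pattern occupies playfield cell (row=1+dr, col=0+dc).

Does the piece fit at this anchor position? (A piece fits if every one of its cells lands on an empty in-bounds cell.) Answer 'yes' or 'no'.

Answer: yes

Derivation:
Check each piece cell at anchor (1, 0):
  offset (0,1) -> (1,1): empty -> OK
  offset (0,2) -> (1,2): empty -> OK
  offset (1,0) -> (2,0): empty -> OK
  offset (1,1) -> (2,1): empty -> OK
All cells valid: yes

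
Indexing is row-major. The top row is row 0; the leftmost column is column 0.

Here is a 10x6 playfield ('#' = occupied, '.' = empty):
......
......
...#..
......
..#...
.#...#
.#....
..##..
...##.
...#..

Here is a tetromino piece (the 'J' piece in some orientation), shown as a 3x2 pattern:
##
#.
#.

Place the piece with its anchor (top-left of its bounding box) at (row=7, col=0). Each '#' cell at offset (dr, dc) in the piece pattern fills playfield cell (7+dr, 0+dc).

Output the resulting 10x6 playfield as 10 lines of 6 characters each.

Fill (7+0,0+0) = (7,0)
Fill (7+0,0+1) = (7,1)
Fill (7+1,0+0) = (8,0)
Fill (7+2,0+0) = (9,0)

Answer: ......
......
...#..
......
..#...
.#...#
.#....
####..
#..##.
#..#..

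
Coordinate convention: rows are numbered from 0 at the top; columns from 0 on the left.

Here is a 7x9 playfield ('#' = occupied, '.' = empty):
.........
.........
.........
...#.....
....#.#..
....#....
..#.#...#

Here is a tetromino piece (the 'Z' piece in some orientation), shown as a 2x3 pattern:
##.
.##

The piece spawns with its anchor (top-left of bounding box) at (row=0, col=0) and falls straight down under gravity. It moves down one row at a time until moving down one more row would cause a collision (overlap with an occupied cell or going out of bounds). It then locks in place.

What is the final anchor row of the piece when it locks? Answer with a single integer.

Spawn at (row=0, col=0). Try each row:
  row 0: fits
  row 1: fits
  row 2: fits
  row 3: fits
  row 4: fits
  row 5: blocked -> lock at row 4

Answer: 4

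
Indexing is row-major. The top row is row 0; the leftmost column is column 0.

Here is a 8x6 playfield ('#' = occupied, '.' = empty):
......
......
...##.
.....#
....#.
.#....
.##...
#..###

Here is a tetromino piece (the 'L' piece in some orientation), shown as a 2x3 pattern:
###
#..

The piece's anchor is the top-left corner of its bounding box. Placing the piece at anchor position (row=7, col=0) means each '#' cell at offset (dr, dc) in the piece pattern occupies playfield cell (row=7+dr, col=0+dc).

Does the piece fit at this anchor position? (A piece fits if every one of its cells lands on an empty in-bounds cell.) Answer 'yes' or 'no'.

Answer: no

Derivation:
Check each piece cell at anchor (7, 0):
  offset (0,0) -> (7,0): occupied ('#') -> FAIL
  offset (0,1) -> (7,1): empty -> OK
  offset (0,2) -> (7,2): empty -> OK
  offset (1,0) -> (8,0): out of bounds -> FAIL
All cells valid: no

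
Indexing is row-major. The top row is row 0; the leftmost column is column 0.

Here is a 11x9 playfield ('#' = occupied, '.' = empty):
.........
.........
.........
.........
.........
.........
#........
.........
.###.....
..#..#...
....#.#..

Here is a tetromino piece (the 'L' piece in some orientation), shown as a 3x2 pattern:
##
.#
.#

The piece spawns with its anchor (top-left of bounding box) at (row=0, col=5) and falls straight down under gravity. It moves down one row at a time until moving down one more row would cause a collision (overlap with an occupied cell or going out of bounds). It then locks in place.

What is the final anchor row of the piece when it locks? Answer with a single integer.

Answer: 7

Derivation:
Spawn at (row=0, col=5). Try each row:
  row 0: fits
  row 1: fits
  row 2: fits
  row 3: fits
  row 4: fits
  row 5: fits
  row 6: fits
  row 7: fits
  row 8: blocked -> lock at row 7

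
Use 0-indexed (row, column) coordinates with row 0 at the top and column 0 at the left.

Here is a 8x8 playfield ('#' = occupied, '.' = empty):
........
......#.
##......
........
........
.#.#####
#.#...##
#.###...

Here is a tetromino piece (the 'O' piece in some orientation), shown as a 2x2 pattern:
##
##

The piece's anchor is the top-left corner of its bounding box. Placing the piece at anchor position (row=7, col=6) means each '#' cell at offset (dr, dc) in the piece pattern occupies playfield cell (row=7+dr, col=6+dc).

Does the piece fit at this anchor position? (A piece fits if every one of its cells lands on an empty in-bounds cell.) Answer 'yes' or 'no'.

Check each piece cell at anchor (7, 6):
  offset (0,0) -> (7,6): empty -> OK
  offset (0,1) -> (7,7): empty -> OK
  offset (1,0) -> (8,6): out of bounds -> FAIL
  offset (1,1) -> (8,7): out of bounds -> FAIL
All cells valid: no

Answer: no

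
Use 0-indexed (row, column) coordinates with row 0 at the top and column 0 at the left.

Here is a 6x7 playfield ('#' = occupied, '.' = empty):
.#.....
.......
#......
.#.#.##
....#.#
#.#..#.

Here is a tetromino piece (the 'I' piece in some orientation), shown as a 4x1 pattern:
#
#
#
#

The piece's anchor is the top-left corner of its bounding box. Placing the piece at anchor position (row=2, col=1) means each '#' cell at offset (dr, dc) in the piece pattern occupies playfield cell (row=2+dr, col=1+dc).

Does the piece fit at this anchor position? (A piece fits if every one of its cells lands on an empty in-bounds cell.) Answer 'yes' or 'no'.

Check each piece cell at anchor (2, 1):
  offset (0,0) -> (2,1): empty -> OK
  offset (1,0) -> (3,1): occupied ('#') -> FAIL
  offset (2,0) -> (4,1): empty -> OK
  offset (3,0) -> (5,1): empty -> OK
All cells valid: no

Answer: no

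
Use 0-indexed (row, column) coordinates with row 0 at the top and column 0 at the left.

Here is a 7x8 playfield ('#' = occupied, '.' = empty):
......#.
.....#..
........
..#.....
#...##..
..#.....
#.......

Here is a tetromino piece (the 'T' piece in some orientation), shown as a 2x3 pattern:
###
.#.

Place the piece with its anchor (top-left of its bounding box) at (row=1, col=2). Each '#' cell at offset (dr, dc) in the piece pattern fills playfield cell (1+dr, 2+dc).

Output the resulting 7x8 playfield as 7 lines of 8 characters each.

Fill (1+0,2+0) = (1,2)
Fill (1+0,2+1) = (1,3)
Fill (1+0,2+2) = (1,4)
Fill (1+1,2+1) = (2,3)

Answer: ......#.
..####..
...#....
..#.....
#...##..
..#.....
#.......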